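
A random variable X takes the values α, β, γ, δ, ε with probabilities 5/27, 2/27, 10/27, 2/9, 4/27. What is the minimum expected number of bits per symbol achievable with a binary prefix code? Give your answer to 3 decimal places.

2.222 bits/symbol

Repeatedly combine the two least-probable nodes; the expected code length is the sum of the merged weights.
merge 2/27 + 4/27 → 2/9
merge 5/27 + 2/9 → 11/27
merge 2/9 + 10/27 → 16/27
merge 11/27 + 16/27 → 1
L = 2/9 + 11/27 + 16/27 + 1 = 20/9 ≈ 2.222 bits/symbol.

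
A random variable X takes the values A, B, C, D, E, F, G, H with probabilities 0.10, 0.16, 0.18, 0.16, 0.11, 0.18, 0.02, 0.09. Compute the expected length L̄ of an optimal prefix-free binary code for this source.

Repeatedly combine the two least-probable nodes; the expected code length is the sum of the merged weights.
merge 1/50 + 9/100 → 11/100
merge 1/10 + 11/100 → 21/100
merge 11/100 + 4/25 → 27/100
merge 4/25 + 9/50 → 17/50
merge 9/50 + 21/100 → 39/100
merge 27/100 + 17/50 → 61/100
merge 39/100 + 61/100 → 1
L = 11/100 + 21/100 + 27/100 + 17/50 + 39/100 + 61/100 + 1 = 293/100 = 2.93 bits/symbol.

2.93 bits/symbol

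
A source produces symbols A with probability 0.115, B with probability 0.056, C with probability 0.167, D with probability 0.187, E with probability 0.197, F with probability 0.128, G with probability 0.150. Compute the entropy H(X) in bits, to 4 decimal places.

2.7271 bits

H = −Σ pᵢ log₂ pᵢ.
−0.115·log₂(0.115) = 0.3588
−0.056·log₂(0.056) = 0.2329
−0.167·log₂(0.167) = 0.4312
−0.187·log₂(0.187) = 0.4523
−0.197·log₂(0.197) = 0.4617
−0.128·log₂(0.128) = 0.3796
−0.150·log₂(0.150) = 0.4105
Sum ≈ 2.7271 → 2.7271 bits.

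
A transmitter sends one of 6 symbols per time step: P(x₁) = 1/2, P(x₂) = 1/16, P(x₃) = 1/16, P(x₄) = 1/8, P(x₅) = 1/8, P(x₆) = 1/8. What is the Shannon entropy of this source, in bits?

Each probability is a power of 1/2, so log₂(1/p) is an integer.
H = Σ p·log₂(1/p) = 1/2·1 + 1/16·4 + 1/16·4 + 1/8·3 + 1/8·3 + 1/8·3 = 2.125 bits.

2.125 bits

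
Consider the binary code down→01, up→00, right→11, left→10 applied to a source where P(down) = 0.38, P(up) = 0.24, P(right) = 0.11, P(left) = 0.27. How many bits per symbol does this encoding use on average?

L̄ = Σ pᵢ·ℓᵢ = 0.38·2 + 0.24·2 + 0.11·2 + 0.27·2 = 2 bits/symbol.

2 bits/symbol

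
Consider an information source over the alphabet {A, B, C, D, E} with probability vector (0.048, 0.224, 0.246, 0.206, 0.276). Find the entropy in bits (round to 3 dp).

H = −Σ pᵢ log₂ pᵢ.
−0.048·log₂(0.048) = 0.2103
−0.224·log₂(0.224) = 0.4835
−0.246·log₂(0.246) = 0.4977
−0.206·log₂(0.206) = 0.4695
−0.276·log₂(0.276) = 0.5126
Sum ≈ 2.1736 → 2.174 bits.

2.174 bits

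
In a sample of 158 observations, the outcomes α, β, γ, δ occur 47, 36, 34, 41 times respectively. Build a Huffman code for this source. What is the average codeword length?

2 bits/symbol

Probabilities are the counts divided by 158.
Repeatedly combine the two least-probable nodes; the expected code length is the sum of the merged weights.
merge 17/79 + 18/79 → 35/79
merge 41/158 + 47/158 → 44/79
merge 35/79 + 44/79 → 1
L = 35/79 + 44/79 + 1 = 2 bits/symbol.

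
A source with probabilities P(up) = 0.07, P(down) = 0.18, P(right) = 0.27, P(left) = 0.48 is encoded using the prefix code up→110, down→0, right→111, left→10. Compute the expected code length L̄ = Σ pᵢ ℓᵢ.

2.16 bits/symbol

L̄ = Σ pᵢ·ℓᵢ = 0.07·3 + 0.18·1 + 0.27·3 + 0.48·2 = 2.16 bits/symbol.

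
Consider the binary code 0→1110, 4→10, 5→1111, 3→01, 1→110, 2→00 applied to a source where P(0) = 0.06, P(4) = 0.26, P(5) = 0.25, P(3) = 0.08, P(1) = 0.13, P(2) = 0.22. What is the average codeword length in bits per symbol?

2.75 bits/symbol

L̄ = Σ pᵢ·ℓᵢ = 0.06·4 + 0.26·2 + 0.25·4 + 0.08·2 + 0.13·3 + 0.22·2 = 2.75 bits/symbol.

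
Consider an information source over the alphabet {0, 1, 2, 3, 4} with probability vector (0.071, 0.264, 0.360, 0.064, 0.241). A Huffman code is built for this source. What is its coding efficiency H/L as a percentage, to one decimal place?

96.4%

Entropy H = −Σ p log₂ p ≈ 2.0574 bits.
Huffman merges: 8/125+71/1000→27/200; 27/200+241/1000→47/125; 33/125+9/25→78/125; 47/125+78/125→1. L = 427/200 ≈ 2.1350.
Efficiency = H/L = 2.0574/2.1350 = 96.4%.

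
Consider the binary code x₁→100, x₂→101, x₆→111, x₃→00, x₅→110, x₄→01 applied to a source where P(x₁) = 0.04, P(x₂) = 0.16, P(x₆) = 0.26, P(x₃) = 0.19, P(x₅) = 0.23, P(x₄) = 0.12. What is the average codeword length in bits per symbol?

L̄ = Σ pᵢ·ℓᵢ = 0.04·3 + 0.16·3 + 0.26·3 + 0.19·2 + 0.23·3 + 0.12·2 = 2.69 bits/symbol.

2.69 bits/symbol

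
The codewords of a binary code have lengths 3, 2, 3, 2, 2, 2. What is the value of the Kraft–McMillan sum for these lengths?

1.25

With common denominator 2^3 = 8: Σ 2^(−ℓᵢ) = 1/8 + 2/8 + 1/8 + 2/8 + 2/8 + 2/8 = 10/8 = 1.25.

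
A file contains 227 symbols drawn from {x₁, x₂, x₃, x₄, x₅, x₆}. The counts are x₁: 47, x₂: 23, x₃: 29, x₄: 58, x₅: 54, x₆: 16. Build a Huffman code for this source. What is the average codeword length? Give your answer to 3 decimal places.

Probabilities are the counts divided by 227.
Repeatedly combine the two least-probable nodes; the expected code length is the sum of the merged weights.
merge 16/227 + 23/227 → 39/227
merge 29/227 + 39/227 → 68/227
merge 47/227 + 54/227 → 101/227
merge 58/227 + 68/227 → 126/227
merge 101/227 + 126/227 → 1
L = 39/227 + 68/227 + 101/227 + 126/227 + 1 = 561/227 ≈ 2.471 bits/symbol.

2.471 bits/symbol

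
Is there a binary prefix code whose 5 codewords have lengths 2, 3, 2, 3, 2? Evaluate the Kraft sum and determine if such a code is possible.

With common denominator 2^3 = 8: Σ 2^(−ℓᵢ) = 2/8 + 1/8 + 2/8 + 1/8 + 2/8 = 8/8 = 1.
Kraft's inequality requires Σ ≤ 1; here Σ = 1 ≤ 1, so such a prefix code exists.

1; yes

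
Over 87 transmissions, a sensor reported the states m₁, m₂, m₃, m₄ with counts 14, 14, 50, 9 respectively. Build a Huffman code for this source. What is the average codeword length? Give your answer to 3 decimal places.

Probabilities are the counts divided by 87.
Repeatedly combine the two least-probable nodes; the expected code length is the sum of the merged weights.
merge 3/29 + 14/87 → 23/87
merge 14/87 + 23/87 → 37/87
merge 37/87 + 50/87 → 1
L = 23/87 + 37/87 + 1 = 49/29 ≈ 1.690 bits/symbol.

1.690 bits/symbol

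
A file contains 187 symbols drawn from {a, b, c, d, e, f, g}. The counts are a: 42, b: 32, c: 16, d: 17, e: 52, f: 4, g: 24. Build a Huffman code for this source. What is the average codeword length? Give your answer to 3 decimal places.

2.604 bits/symbol

Probabilities are the counts divided by 187.
Repeatedly combine the two least-probable nodes; the expected code length is the sum of the merged weights.
merge 4/187 + 16/187 → 20/187
merge 1/11 + 20/187 → 37/187
merge 24/187 + 32/187 → 56/187
merge 37/187 + 42/187 → 79/187
merge 52/187 + 56/187 → 108/187
merge 79/187 + 108/187 → 1
L = 20/187 + 37/187 + 56/187 + 79/187 + 108/187 + 1 = 487/187 ≈ 2.604 bits/symbol.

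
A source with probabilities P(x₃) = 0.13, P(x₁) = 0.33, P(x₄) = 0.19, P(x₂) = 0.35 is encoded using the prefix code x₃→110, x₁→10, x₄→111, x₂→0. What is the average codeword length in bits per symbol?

L̄ = Σ pᵢ·ℓᵢ = 0.13·3 + 0.33·2 + 0.19·3 + 0.35·1 = 1.97 bits/symbol.

1.97 bits/symbol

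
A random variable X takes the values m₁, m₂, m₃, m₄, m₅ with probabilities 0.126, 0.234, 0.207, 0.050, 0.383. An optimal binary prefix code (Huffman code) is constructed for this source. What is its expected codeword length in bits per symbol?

2.176 bits/symbol

Repeatedly combine the two least-probable nodes; the expected code length is the sum of the merged weights.
merge 1/20 + 63/500 → 22/125
merge 22/125 + 207/1000 → 383/1000
merge 117/500 + 383/1000 → 617/1000
merge 383/1000 + 617/1000 → 1
L = 22/125 + 383/1000 + 617/1000 + 1 = 272/125 = 2.176 bits/symbol.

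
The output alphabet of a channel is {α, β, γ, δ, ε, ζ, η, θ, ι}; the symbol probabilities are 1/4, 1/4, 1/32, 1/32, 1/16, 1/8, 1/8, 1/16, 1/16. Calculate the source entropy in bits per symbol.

2.8125 bits

Each probability is a power of 1/2, so log₂(1/p) is an integer.
H = Σ p·log₂(1/p) = 1/4·2 + 1/4·2 + 1/32·5 + 1/32·5 + 1/16·4 + 1/8·3 + 1/8·3 + 1/16·4 + 1/16·4 = 2.8125 bits.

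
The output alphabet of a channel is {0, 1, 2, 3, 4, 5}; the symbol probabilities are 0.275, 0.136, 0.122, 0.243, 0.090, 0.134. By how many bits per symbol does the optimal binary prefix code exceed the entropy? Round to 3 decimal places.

Entropy H = −Σ p log₂ p ≈ 2.4711 bits.
Huffman merges: 9/100+61/500→53/250; 67/500+17/125→27/100; 53/250+243/1000→91/200; 27/100+11/40→109/200; 91/200+109/200→1. L = 1241/500 ≈ 2.4820.
L − H = 2.4820 − 2.4711 = 0.011 bits.

0.011 bits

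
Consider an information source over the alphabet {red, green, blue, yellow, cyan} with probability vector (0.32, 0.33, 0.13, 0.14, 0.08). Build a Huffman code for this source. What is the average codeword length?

Repeatedly combine the two least-probable nodes; the expected code length is the sum of the merged weights.
merge 2/25 + 13/100 → 21/100
merge 7/50 + 21/100 → 7/20
merge 8/25 + 33/100 → 13/20
merge 7/20 + 13/20 → 1
L = 21/100 + 7/20 + 13/20 + 1 = 221/100 = 2.21 bits/symbol.

2.21 bits/symbol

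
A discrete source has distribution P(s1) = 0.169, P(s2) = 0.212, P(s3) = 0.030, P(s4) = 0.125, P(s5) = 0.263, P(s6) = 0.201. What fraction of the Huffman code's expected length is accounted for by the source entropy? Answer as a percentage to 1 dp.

97.1%

Entropy H = −Σ p log₂ p ≈ 2.4067 bits.
Huffman merges: 3/100+1/8→31/200; 31/200+169/1000→81/250; 201/1000+53/250→413/1000; 263/1000+81/250→587/1000; 413/1000+587/1000→1. L = 2479/1000 ≈ 2.4790.
Efficiency = H/L = 2.4067/2.4790 = 97.1%.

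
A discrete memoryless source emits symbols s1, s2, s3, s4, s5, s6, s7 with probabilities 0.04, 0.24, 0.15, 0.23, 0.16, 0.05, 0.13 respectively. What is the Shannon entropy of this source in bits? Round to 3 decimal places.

H = −Σ pᵢ log₂ pᵢ.
−0.04·log₂(0.04) = 0.1858
−0.24·log₂(0.24) = 0.4941
−0.15·log₂(0.15) = 0.4105
−0.23·log₂(0.23) = 0.4877
−0.16·log₂(0.16) = 0.4230
−0.05·log₂(0.05) = 0.2161
−0.13·log₂(0.13) = 0.3826
Sum ≈ 2.5999 → 2.600 bits.

2.600 bits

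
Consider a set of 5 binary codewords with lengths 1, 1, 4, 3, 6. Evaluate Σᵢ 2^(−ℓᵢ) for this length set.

With common denominator 2^6 = 64: Σ 2^(−ℓᵢ) = 32/64 + 32/64 + 4/64 + 8/64 + 1/64 = 77/64 = 1.203125.

1.203125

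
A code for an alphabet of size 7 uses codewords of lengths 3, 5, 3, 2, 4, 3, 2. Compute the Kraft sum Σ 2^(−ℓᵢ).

With common denominator 2^5 = 32: Σ 2^(−ℓᵢ) = 4/32 + 1/32 + 4/32 + 8/32 + 2/32 + 4/32 + 8/32 = 31/32 = 0.96875.

0.96875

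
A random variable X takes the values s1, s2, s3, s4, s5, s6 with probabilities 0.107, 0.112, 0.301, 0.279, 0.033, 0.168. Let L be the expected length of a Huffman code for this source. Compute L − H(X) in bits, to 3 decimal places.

0.063 bits

Entropy H = −Σ p log₂ p ≈ 2.3287 bits.
Huffman merges: 33/1000+107/1000→7/50; 14/125+7/50→63/250; 21/125+63/250→21/50; 279/1000+301/1000→29/50; 21/50+29/50→1. L = 299/125 ≈ 2.3920.
L − H = 2.3920 − 2.3287 = 0.063 bits.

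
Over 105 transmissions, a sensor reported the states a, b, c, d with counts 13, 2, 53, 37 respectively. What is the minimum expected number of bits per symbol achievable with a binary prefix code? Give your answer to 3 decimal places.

1.638 bits/symbol

Probabilities are the counts divided by 105.
Repeatedly combine the two least-probable nodes; the expected code length is the sum of the merged weights.
merge 2/105 + 13/105 → 1/7
merge 1/7 + 37/105 → 52/105
merge 52/105 + 53/105 → 1
L = 1/7 + 52/105 + 1 = 172/105 ≈ 1.638 bits/symbol.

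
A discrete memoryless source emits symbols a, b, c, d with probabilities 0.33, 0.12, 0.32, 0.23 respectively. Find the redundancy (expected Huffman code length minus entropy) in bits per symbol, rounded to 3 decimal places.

Entropy H = −Σ p log₂ p ≈ 1.9086 bits.
Huffman merges: 3/25+23/100→7/20; 8/25+33/100→13/20; 7/20+13/20→1. L = 2 ≈ 2.0000.
L − H = 2.0000 − 1.9086 = 0.091 bits.

0.091 bits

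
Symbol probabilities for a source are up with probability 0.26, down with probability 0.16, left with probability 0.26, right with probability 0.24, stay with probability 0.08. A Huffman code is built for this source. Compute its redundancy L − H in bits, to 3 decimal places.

0.021 bits

Entropy H = −Σ p log₂ p ≈ 2.2192 bits.
Huffman merges: 2/25+4/25→6/25; 6/25+6/25→12/25; 13/50+13/50→13/25; 12/25+13/25→1. L = 56/25 ≈ 2.2400.
L − H = 2.2400 − 2.2192 = 0.021 bits.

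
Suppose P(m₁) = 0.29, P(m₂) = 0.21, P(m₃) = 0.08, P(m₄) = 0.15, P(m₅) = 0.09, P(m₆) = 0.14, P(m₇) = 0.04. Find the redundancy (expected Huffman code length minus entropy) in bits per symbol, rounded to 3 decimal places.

0.032 bits

Entropy H = −Σ p log₂ p ≈ 2.5883 bits.
Huffman merges: 1/25+2/25→3/25; 9/100+3/25→21/100; 7/50+3/20→29/100; 21/100+21/100→21/50; 29/100+29/100→29/50; 21/50+29/50→1. L = 131/50 ≈ 2.6200.
L − H = 2.6200 − 2.5883 = 0.032 bits.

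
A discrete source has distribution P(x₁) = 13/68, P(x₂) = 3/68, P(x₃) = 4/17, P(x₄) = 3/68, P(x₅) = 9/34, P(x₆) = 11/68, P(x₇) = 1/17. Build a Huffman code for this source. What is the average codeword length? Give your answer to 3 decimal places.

2.544 bits/symbol

Repeatedly combine the two least-probable nodes; the expected code length is the sum of the merged weights.
merge 3/68 + 3/68 → 3/34
merge 1/17 + 3/34 → 5/34
merge 5/34 + 11/68 → 21/68
merge 13/68 + 4/17 → 29/68
merge 9/34 + 21/68 → 39/68
merge 29/68 + 39/68 → 1
L = 3/34 + 5/34 + 21/68 + 29/68 + 39/68 + 1 = 173/68 ≈ 2.544 bits/symbol.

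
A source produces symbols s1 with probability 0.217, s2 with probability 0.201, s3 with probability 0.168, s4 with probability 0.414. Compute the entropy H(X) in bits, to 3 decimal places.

H = −Σ pᵢ log₂ pᵢ.
−0.217·log₂(0.217) = 0.4783
−0.201·log₂(0.201) = 0.4653
−0.168·log₂(0.168) = 0.4323
−0.414·log₂(0.414) = 0.5267
Sum ≈ 1.9027 → 1.903 bits.

1.903 bits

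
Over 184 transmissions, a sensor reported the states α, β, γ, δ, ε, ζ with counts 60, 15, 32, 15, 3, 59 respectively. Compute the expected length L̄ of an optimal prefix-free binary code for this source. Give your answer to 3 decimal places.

2.277 bits/symbol

Probabilities are the counts divided by 184.
Repeatedly combine the two least-probable nodes; the expected code length is the sum of the merged weights.
merge 3/184 + 15/184 → 9/92
merge 15/184 + 9/92 → 33/184
merge 4/23 + 33/184 → 65/184
merge 59/184 + 15/46 → 119/184
merge 65/184 + 119/184 → 1
L = 9/92 + 33/184 + 65/184 + 119/184 + 1 = 419/184 ≈ 2.277 bits/symbol.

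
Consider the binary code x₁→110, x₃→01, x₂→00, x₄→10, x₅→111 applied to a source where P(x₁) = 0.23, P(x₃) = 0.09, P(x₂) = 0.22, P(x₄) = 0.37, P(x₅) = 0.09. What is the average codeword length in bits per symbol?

L̄ = Σ pᵢ·ℓᵢ = 0.23·3 + 0.09·2 + 0.22·2 + 0.37·2 + 0.09·3 = 2.32 bits/symbol.

2.32 bits/symbol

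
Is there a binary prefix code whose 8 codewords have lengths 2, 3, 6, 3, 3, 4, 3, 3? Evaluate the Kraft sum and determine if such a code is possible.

0.953125; yes

With common denominator 2^6 = 64: Σ 2^(−ℓᵢ) = 16/64 + 8/64 + 1/64 + 8/64 + 8/64 + 4/64 + 8/64 + 8/64 = 61/64 = 0.953125.
Kraft's inequality requires Σ ≤ 1; here Σ = 0.953125 ≤ 1, so such a prefix code exists.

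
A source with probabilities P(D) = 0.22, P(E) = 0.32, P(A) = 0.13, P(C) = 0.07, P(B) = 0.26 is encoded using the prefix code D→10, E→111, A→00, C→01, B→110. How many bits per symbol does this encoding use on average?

2.58 bits/symbol

L̄ = Σ pᵢ·ℓᵢ = 0.22·2 + 0.32·3 + 0.13·2 + 0.07·2 + 0.26·3 = 2.58 bits/symbol.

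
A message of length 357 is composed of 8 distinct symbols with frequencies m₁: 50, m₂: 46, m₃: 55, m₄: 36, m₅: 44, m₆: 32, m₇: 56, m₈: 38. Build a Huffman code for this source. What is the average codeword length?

3 bits/symbol

Probabilities are the counts divided by 357.
Repeatedly combine the two least-probable nodes; the expected code length is the sum of the merged weights.
merge 32/357 + 12/119 → 4/21
merge 38/357 + 44/357 → 82/357
merge 46/357 + 50/357 → 32/119
merge 55/357 + 8/51 → 37/119
merge 4/21 + 82/357 → 50/119
merge 32/119 + 37/119 → 69/119
merge 50/119 + 69/119 → 1
L = 4/21 + 82/357 + 32/119 + 37/119 + 50/119 + 69/119 + 1 = 3 bits/symbol.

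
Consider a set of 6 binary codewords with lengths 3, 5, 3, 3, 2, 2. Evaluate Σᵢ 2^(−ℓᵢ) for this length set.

With common denominator 2^5 = 32: Σ 2^(−ℓᵢ) = 4/32 + 1/32 + 4/32 + 4/32 + 8/32 + 8/32 = 29/32 = 0.90625.

0.90625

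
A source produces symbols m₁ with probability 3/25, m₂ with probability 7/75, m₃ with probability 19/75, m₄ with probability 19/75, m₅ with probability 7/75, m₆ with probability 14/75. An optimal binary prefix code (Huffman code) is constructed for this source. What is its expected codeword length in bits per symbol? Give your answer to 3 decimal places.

2.493 bits/symbol

Repeatedly combine the two least-probable nodes; the expected code length is the sum of the merged weights.
merge 7/75 + 7/75 → 14/75
merge 3/25 + 14/75 → 23/75
merge 14/75 + 19/75 → 11/25
merge 19/75 + 23/75 → 14/25
merge 11/25 + 14/25 → 1
L = 14/75 + 23/75 + 11/25 + 14/25 + 1 = 187/75 ≈ 2.493 bits/symbol.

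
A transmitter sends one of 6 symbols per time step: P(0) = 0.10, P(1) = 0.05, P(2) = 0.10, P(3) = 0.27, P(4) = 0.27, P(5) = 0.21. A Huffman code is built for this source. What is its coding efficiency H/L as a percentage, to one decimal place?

Entropy H = −Σ p log₂ p ≈ 2.3733 bits.
Huffman merges: 1/20+1/10→3/20; 1/10+3/20→1/4; 21/100+1/4→23/50; 27/100+27/100→27/50; 23/50+27/50→1. L = 12/5 ≈ 2.4000.
Efficiency = H/L = 2.3733/2.4000 = 98.9%.

98.9%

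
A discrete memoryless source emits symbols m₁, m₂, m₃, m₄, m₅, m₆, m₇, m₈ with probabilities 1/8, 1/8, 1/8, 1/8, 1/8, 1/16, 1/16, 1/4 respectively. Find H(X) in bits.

2.875 bits

Each probability is a power of 1/2, so log₂(1/p) is an integer.
H = Σ p·log₂(1/p) = 1/8·3 + 1/8·3 + 1/8·3 + 1/8·3 + 1/8·3 + 1/16·4 + 1/16·4 + 1/4·2 = 2.875 bits.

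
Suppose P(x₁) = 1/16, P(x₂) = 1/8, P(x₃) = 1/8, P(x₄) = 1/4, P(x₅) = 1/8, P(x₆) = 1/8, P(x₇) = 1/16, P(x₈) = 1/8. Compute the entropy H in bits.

Each probability is a power of 1/2, so log₂(1/p) is an integer.
H = Σ p·log₂(1/p) = 1/16·4 + 1/8·3 + 1/8·3 + 1/4·2 + 1/8·3 + 1/8·3 + 1/16·4 + 1/8·3 = 2.875 bits.

2.875 bits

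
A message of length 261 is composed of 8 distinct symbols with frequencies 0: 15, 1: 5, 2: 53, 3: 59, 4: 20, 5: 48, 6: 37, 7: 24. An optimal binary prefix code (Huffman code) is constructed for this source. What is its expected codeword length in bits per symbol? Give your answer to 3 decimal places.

Probabilities are the counts divided by 261.
Repeatedly combine the two least-probable nodes; the expected code length is the sum of the merged weights.
merge 5/261 + 5/87 → 20/261
merge 20/261 + 20/261 → 40/261
merge 8/87 + 37/261 → 61/261
merge 40/261 + 16/87 → 88/261
merge 53/261 + 59/261 → 112/261
merge 61/261 + 88/261 → 149/261
merge 112/261 + 149/261 → 1
L = 20/261 + 40/261 + 61/261 + 88/261 + 112/261 + 149/261 + 1 = 731/261 ≈ 2.801 bits/symbol.

2.801 bits/symbol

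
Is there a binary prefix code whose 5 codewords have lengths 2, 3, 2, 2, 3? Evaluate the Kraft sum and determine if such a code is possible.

With common denominator 2^3 = 8: Σ 2^(−ℓᵢ) = 2/8 + 1/8 + 2/8 + 2/8 + 1/8 = 8/8 = 1.
Kraft's inequality requires Σ ≤ 1; here Σ = 1 ≤ 1, so such a prefix code exists.

1; yes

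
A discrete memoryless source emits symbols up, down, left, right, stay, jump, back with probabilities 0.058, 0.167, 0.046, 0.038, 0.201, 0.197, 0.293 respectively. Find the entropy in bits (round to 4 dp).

2.4990 bits

H = −Σ pᵢ log₂ pᵢ.
−0.058·log₂(0.058) = 0.2383
−0.167·log₂(0.167) = 0.4312
−0.046·log₂(0.046) = 0.2043
−0.038·log₂(0.038) = 0.1793
−0.201·log₂(0.201) = 0.4653
−0.197·log₂(0.197) = 0.4617
−0.293·log₂(0.293) = 0.5189
Sum ≈ 2.4990 → 2.4990 bits.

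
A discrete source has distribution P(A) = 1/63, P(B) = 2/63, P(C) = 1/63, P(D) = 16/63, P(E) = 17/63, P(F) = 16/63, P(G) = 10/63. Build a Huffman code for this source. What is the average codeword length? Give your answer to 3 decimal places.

2.317 bits/symbol

Repeatedly combine the two least-probable nodes; the expected code length is the sum of the merged weights.
merge 1/63 + 1/63 → 2/63
merge 2/63 + 2/63 → 4/63
merge 4/63 + 10/63 → 2/9
merge 2/9 + 16/63 → 10/21
merge 16/63 + 17/63 → 11/21
merge 10/21 + 11/21 → 1
L = 2/63 + 4/63 + 2/9 + 10/21 + 11/21 + 1 = 146/63 ≈ 2.317 bits/symbol.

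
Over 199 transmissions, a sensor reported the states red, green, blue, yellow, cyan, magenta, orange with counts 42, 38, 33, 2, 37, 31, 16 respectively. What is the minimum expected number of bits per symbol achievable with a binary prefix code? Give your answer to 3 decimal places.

Probabilities are the counts divided by 199.
Repeatedly combine the two least-probable nodes; the expected code length is the sum of the merged weights.
merge 2/199 + 16/199 → 18/199
merge 18/199 + 31/199 → 49/199
merge 33/199 + 37/199 → 70/199
merge 38/199 + 42/199 → 80/199
merge 49/199 + 70/199 → 119/199
merge 80/199 + 119/199 → 1
L = 18/199 + 49/199 + 70/199 + 80/199 + 119/199 + 1 = 535/199 ≈ 2.688 bits/symbol.

2.688 bits/symbol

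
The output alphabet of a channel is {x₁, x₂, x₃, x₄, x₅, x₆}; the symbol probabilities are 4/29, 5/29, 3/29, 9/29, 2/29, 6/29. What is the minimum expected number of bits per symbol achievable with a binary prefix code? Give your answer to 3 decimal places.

2.483 bits/symbol

Repeatedly combine the two least-probable nodes; the expected code length is the sum of the merged weights.
merge 2/29 + 3/29 → 5/29
merge 4/29 + 5/29 → 9/29
merge 5/29 + 6/29 → 11/29
merge 9/29 + 9/29 → 18/29
merge 11/29 + 18/29 → 1
L = 5/29 + 9/29 + 11/29 + 18/29 + 1 = 72/29 ≈ 2.483 bits/symbol.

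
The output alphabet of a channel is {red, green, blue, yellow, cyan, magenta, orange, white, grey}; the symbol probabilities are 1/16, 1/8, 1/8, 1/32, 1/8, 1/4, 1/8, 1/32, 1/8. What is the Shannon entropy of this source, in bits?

Each probability is a power of 1/2, so log₂(1/p) is an integer.
H = Σ p·log₂(1/p) = 1/16·4 + 1/8·3 + 1/8·3 + 1/32·5 + 1/8·3 + 1/4·2 + 1/8·3 + 1/32·5 + 1/8·3 = 2.9375 bits.

2.9375 bits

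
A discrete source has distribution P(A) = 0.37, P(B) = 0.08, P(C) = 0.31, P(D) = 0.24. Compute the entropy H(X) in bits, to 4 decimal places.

H = −Σ pᵢ log₂ pᵢ.
−0.37·log₂(0.37) = 0.5307
−0.08·log₂(0.08) = 0.2915
−0.31·log₂(0.31) = 0.5238
−0.24·log₂(0.24) = 0.4941
Sum ≈ 1.8402 → 1.8402 bits.

1.8402 bits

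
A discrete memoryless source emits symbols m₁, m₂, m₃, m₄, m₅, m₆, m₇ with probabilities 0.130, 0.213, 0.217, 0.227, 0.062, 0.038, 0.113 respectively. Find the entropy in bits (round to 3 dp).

2.605 bits

H = −Σ pᵢ log₂ pᵢ.
−0.130·log₂(0.130) = 0.3826
−0.213·log₂(0.213) = 0.4752
−0.217·log₂(0.217) = 0.4783
−0.227·log₂(0.227) = 0.4856
−0.062·log₂(0.062) = 0.2487
−0.038·log₂(0.038) = 0.1793
−0.113·log₂(0.113) = 0.3555
Sum ≈ 2.6052 → 2.605 bits.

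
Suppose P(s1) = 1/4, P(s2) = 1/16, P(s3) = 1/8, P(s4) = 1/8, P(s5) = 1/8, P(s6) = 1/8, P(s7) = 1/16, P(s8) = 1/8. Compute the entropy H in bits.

2.875 bits

Each probability is a power of 1/2, so log₂(1/p) is an integer.
H = Σ p·log₂(1/p) = 1/4·2 + 1/16·4 + 1/8·3 + 1/8·3 + 1/8·3 + 1/8·3 + 1/16·4 + 1/8·3 = 2.875 bits.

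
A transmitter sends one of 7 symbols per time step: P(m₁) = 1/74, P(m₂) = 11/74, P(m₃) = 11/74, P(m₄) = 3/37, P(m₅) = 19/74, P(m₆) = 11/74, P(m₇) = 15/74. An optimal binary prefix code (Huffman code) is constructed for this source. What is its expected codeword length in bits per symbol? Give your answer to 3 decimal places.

2.635 bits/symbol

Repeatedly combine the two least-probable nodes; the expected code length is the sum of the merged weights.
merge 1/74 + 3/37 → 7/74
merge 7/74 + 11/74 → 9/37
merge 11/74 + 11/74 → 11/37
merge 15/74 + 9/37 → 33/74
merge 19/74 + 11/37 → 41/74
merge 33/74 + 41/74 → 1
L = 7/74 + 9/37 + 11/37 + 33/74 + 41/74 + 1 = 195/74 ≈ 2.635 bits/symbol.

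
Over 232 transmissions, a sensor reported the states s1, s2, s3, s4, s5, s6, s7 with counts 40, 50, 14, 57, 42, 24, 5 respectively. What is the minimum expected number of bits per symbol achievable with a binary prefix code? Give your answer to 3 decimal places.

Probabilities are the counts divided by 232.
Repeatedly combine the two least-probable nodes; the expected code length is the sum of the merged weights.
merge 5/232 + 7/116 → 19/232
merge 19/232 + 3/29 → 43/232
merge 5/29 + 21/116 → 41/116
merge 43/232 + 25/116 → 93/232
merge 57/232 + 41/116 → 139/232
merge 93/232 + 139/232 → 1
L = 19/232 + 43/232 + 41/116 + 93/232 + 139/232 + 1 = 76/29 ≈ 2.621 bits/symbol.

2.621 bits/symbol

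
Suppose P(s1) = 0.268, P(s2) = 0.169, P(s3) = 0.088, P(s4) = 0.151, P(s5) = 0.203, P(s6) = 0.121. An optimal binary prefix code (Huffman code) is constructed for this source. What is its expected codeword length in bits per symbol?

Repeatedly combine the two least-probable nodes; the expected code length is the sum of the merged weights.
merge 11/125 + 121/1000 → 209/1000
merge 151/1000 + 169/1000 → 8/25
merge 203/1000 + 209/1000 → 103/250
merge 67/250 + 8/25 → 147/250
merge 103/250 + 147/250 → 1
L = 209/1000 + 8/25 + 103/250 + 147/250 + 1 = 2529/1000 = 2.529 bits/symbol.

2.529 bits/symbol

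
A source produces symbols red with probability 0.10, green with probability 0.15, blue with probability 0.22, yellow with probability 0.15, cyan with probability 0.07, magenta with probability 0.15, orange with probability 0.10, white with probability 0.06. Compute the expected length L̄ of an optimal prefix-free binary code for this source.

Repeatedly combine the two least-probable nodes; the expected code length is the sum of the merged weights.
merge 3/50 + 7/100 → 13/100
merge 1/10 + 1/10 → 1/5
merge 13/100 + 3/20 → 7/25
merge 3/20 + 3/20 → 3/10
merge 1/5 + 11/50 → 21/50
merge 7/25 + 3/10 → 29/50
merge 21/50 + 29/50 → 1
L = 13/100 + 1/5 + 7/25 + 3/10 + 21/50 + 29/50 + 1 = 291/100 = 2.91 bits/symbol.

2.91 bits/symbol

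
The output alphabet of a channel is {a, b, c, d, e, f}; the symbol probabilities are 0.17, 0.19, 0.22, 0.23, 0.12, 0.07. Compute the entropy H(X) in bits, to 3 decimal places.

2.494 bits

H = −Σ pᵢ log₂ pᵢ.
−0.17·log₂(0.17) = 0.4346
−0.19·log₂(0.19) = 0.4552
−0.22·log₂(0.22) = 0.4806
−0.23·log₂(0.23) = 0.4877
−0.12·log₂(0.12) = 0.3671
−0.07·log₂(0.07) = 0.2686
Sum ≈ 2.4937 → 2.494 bits.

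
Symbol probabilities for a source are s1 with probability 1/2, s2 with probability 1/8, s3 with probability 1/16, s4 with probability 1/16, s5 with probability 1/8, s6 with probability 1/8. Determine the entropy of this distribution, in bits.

Each probability is a power of 1/2, so log₂(1/p) is an integer.
H = Σ p·log₂(1/p) = 1/2·1 + 1/8·3 + 1/16·4 + 1/16·4 + 1/8·3 + 1/8·3 = 2.125 bits.

2.125 bits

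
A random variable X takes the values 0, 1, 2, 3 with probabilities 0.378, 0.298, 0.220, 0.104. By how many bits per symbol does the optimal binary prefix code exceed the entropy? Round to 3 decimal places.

Entropy H = −Σ p log₂ p ≈ 1.8712 bits.
Huffman merges: 13/125+11/50→81/250; 149/500+81/250→311/500; 189/500+311/500→1. L = 973/500 ≈ 1.9460.
L − H = 1.9460 − 1.8712 = 0.075 bits.

0.075 bits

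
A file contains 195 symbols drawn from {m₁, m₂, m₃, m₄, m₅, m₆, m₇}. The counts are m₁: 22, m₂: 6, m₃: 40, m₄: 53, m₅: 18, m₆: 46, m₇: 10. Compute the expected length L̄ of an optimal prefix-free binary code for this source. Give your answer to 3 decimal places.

Probabilities are the counts divided by 195.
Repeatedly combine the two least-probable nodes; the expected code length is the sum of the merged weights.
merge 2/65 + 2/39 → 16/195
merge 16/195 + 6/65 → 34/195
merge 22/195 + 34/195 → 56/195
merge 8/39 + 46/195 → 86/195
merge 53/195 + 56/195 → 109/195
merge 86/195 + 109/195 → 1
L = 16/195 + 34/195 + 56/195 + 86/195 + 109/195 + 1 = 496/195 ≈ 2.544 bits/symbol.

2.544 bits/symbol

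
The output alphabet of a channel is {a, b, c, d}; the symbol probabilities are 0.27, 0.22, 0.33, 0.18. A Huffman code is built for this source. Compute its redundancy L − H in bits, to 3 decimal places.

0.036 bits

Entropy H = −Σ p log₂ p ≈ 1.9637 bits.
Huffman merges: 9/50+11/50→2/5; 27/100+33/100→3/5; 2/5+3/5→1. L = 2 ≈ 2.0000.
L − H = 2.0000 − 1.9637 = 0.036 bits.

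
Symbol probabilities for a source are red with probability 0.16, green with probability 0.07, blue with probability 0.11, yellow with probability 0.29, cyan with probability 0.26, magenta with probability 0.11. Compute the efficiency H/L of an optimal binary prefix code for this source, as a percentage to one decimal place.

Entropy H = −Σ p log₂ p ≈ 2.4153 bits.
Huffman merges: 7/100+11/100→9/50; 11/100+4/25→27/100; 9/50+13/50→11/25; 27/100+29/100→14/25; 11/25+14/25→1. L = 49/20 ≈ 2.4500.
Efficiency = H/L = 2.4153/2.4500 = 98.6%.

98.6%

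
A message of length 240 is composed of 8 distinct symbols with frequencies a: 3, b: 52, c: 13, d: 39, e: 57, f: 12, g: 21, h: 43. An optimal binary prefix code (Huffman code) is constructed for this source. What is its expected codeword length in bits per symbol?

Probabilities are the counts divided by 240.
Repeatedly combine the two least-probable nodes; the expected code length is the sum of the merged weights.
merge 1/80 + 1/20 → 1/16
merge 13/240 + 1/16 → 7/60
merge 7/80 + 7/60 → 49/240
merge 13/80 + 43/240 → 41/120
merge 49/240 + 13/60 → 101/240
merge 19/80 + 41/120 → 139/240
merge 101/240 + 139/240 → 1
L = 1/16 + 7/60 + 49/240 + 41/120 + 101/240 + 139/240 + 1 = 109/40 = 2.725 bits/symbol.

2.725 bits/symbol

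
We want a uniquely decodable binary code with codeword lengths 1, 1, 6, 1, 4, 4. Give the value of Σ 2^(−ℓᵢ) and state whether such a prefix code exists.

1.640625; no

With common denominator 2^6 = 64: Σ 2^(−ℓᵢ) = 32/64 + 32/64 + 1/64 + 32/64 + 4/64 + 4/64 = 105/64 = 1.640625.
Kraft's inequality requires Σ ≤ 1; here Σ = 1.640625 > 1, so no such prefix code exists.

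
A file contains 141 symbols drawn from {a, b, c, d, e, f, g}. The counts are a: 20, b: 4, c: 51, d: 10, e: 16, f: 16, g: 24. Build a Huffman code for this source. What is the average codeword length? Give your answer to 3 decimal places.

2.567 bits/symbol

Probabilities are the counts divided by 141.
Repeatedly combine the two least-probable nodes; the expected code length is the sum of the merged weights.
merge 4/141 + 10/141 → 14/141
merge 14/141 + 16/141 → 10/47
merge 16/141 + 20/141 → 12/47
merge 8/47 + 10/47 → 18/47
merge 12/47 + 17/47 → 29/47
merge 18/47 + 29/47 → 1
L = 14/141 + 10/47 + 12/47 + 18/47 + 29/47 + 1 = 362/141 ≈ 2.567 bits/symbol.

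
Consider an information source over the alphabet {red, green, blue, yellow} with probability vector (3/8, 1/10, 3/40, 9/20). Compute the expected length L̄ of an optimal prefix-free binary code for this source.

1.725 bits/symbol

Repeatedly combine the two least-probable nodes; the expected code length is the sum of the merged weights.
merge 3/40 + 1/10 → 7/40
merge 7/40 + 3/8 → 11/20
merge 9/20 + 11/20 → 1
L = 7/40 + 11/20 + 1 = 69/40 = 1.725 bits/symbol.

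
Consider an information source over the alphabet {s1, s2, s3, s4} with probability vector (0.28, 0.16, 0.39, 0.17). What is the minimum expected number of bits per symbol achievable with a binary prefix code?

Repeatedly combine the two least-probable nodes; the expected code length is the sum of the merged weights.
merge 4/25 + 17/100 → 33/100
merge 7/25 + 33/100 → 61/100
merge 39/100 + 61/100 → 1
L = 33/100 + 61/100 + 1 = 97/50 = 1.94 bits/symbol.

1.94 bits/symbol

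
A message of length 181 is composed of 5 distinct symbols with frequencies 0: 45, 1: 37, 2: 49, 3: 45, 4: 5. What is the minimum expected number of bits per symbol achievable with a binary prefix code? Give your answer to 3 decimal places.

Probabilities are the counts divided by 181.
Repeatedly combine the two least-probable nodes; the expected code length is the sum of the merged weights.
merge 5/181 + 37/181 → 42/181
merge 42/181 + 45/181 → 87/181
merge 45/181 + 49/181 → 94/181
merge 87/181 + 94/181 → 1
L = 42/181 + 87/181 + 94/181 + 1 = 404/181 ≈ 2.232 bits/symbol.

2.232 bits/symbol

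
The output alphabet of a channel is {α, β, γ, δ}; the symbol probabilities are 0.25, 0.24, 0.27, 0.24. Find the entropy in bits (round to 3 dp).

1.998 bits

H = −Σ pᵢ log₂ pᵢ.
−0.25·log₂(0.25) = 0.5000
−0.24·log₂(0.24) = 0.4941
−0.27·log₂(0.27) = 0.5100
−0.24·log₂(0.24) = 0.4941
Sum ≈ 1.9983 → 1.998 bits.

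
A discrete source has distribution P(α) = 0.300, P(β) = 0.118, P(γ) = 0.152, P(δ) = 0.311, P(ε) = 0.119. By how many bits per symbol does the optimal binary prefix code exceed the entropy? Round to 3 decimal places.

0.050 bits

Entropy H = −Σ p log₂ p ≈ 2.1875 bits.
Huffman merges: 59/500+119/1000→237/1000; 19/125+237/1000→389/1000; 3/10+311/1000→611/1000; 389/1000+611/1000→1. L = 2237/1000 ≈ 2.2370.
L − H = 2.2370 − 2.1875 = 0.050 bits.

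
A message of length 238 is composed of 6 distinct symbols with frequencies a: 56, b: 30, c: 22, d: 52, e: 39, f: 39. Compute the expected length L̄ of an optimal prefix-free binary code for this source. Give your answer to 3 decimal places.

Probabilities are the counts divided by 238.
Repeatedly combine the two least-probable nodes; the expected code length is the sum of the merged weights.
merge 11/119 + 15/119 → 26/119
merge 39/238 + 39/238 → 39/119
merge 26/119 + 26/119 → 52/119
merge 4/17 + 39/119 → 67/119
merge 52/119 + 67/119 → 1
L = 26/119 + 39/119 + 52/119 + 67/119 + 1 = 303/119 ≈ 2.546 bits/symbol.

2.546 bits/symbol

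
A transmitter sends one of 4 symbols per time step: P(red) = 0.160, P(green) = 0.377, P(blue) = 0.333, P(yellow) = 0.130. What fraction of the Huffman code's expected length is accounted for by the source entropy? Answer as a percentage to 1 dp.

Entropy H = −Σ p log₂ p ≈ 1.8645 bits.
Huffman merges: 13/100+4/25→29/100; 29/100+333/1000→623/1000; 377/1000+623/1000→1. L = 1913/1000 ≈ 1.9130.
Efficiency = H/L = 1.8645/1.9130 = 97.5%.

97.5%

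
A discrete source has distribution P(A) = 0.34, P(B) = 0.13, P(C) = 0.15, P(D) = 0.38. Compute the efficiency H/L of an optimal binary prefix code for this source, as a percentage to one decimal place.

97.5%

Entropy H = −Σ p log₂ p ≈ 1.8528 bits.
Huffman merges: 13/100+3/20→7/25; 7/25+17/50→31/50; 19/50+31/50→1. L = 19/10 ≈ 1.9000.
Efficiency = H/L = 1.8528/1.9000 = 97.5%.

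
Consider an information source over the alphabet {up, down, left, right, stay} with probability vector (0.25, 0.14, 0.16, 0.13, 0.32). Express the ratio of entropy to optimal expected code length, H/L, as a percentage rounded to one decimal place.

98.2%

Entropy H = −Σ p log₂ p ≈ 2.2288 bits.
Huffman merges: 13/100+7/50→27/100; 4/25+1/4→41/100; 27/100+8/25→59/100; 41/100+59/100→1. L = 227/100 ≈ 2.2700.
Efficiency = H/L = 2.2288/2.2700 = 98.2%.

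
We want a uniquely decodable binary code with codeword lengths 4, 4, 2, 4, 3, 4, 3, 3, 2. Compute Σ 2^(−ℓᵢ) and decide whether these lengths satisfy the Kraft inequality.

With common denominator 2^4 = 16: Σ 2^(−ℓᵢ) = 1/16 + 1/16 + 4/16 + 1/16 + 2/16 + 1/16 + 2/16 + 2/16 + 4/16 = 18/16 = 1.125.
Kraft's inequality requires Σ ≤ 1; here Σ = 1.125 > 1, so no such prefix code exists.

1.125; no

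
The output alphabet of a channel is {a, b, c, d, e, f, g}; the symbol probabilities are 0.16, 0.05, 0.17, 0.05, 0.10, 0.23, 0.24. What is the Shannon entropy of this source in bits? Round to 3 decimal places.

H = −Σ pᵢ log₂ pᵢ.
−0.16·log₂(0.16) = 0.4230
−0.05·log₂(0.05) = 0.2161
−0.17·log₂(0.17) = 0.4346
−0.05·log₂(0.05) = 0.2161
−0.10·log₂(0.10) = 0.3322
−0.23·log₂(0.23) = 0.4877
−0.24·log₂(0.24) = 0.4941
Sum ≈ 2.6038 → 2.604 bits.

2.604 bits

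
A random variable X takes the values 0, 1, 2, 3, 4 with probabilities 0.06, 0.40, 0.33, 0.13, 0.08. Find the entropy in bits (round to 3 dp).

H = −Σ pᵢ log₂ pᵢ.
−0.06·log₂(0.06) = 0.2435
−0.40·log₂(0.40) = 0.5288
−0.33·log₂(0.33) = 0.5278
−0.13·log₂(0.13) = 0.3826
−0.08·log₂(0.08) = 0.2915
Sum ≈ 1.9743 → 1.974 bits.

1.974 bits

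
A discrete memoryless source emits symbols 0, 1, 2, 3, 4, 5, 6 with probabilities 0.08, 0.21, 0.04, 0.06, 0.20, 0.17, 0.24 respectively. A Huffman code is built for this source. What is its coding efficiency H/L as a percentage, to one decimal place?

98.4%

Entropy H = −Σ p log₂ p ≈ 2.5867 bits.
Huffman merges: 1/25+3/50→1/10; 2/25+1/10→9/50; 17/100+9/50→7/20; 1/5+21/100→41/100; 6/25+7/20→59/100; 41/100+59/100→1. L = 263/100 ≈ 2.6300.
Efficiency = H/L = 2.5867/2.6300 = 98.4%.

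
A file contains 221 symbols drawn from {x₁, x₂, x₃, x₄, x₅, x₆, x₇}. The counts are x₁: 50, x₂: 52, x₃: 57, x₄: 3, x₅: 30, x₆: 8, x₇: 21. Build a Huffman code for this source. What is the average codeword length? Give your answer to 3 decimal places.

Probabilities are the counts divided by 221.
Repeatedly combine the two least-probable nodes; the expected code length is the sum of the merged weights.
merge 3/221 + 8/221 → 11/221
merge 11/221 + 21/221 → 32/221
merge 30/221 + 32/221 → 62/221
merge 50/221 + 4/17 → 6/13
merge 57/221 + 62/221 → 7/13
merge 6/13 + 7/13 → 1
L = 11/221 + 32/221 + 62/221 + 6/13 + 7/13 + 1 = 547/221 ≈ 2.475 bits/symbol.

2.475 bits/symbol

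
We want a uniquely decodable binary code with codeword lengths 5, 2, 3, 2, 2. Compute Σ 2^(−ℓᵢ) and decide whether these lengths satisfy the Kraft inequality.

With common denominator 2^5 = 32: Σ 2^(−ℓᵢ) = 1/32 + 8/32 + 4/32 + 8/32 + 8/32 = 29/32 = 0.90625.
Kraft's inequality requires Σ ≤ 1; here Σ = 0.90625 ≤ 1, so such a prefix code exists.

0.90625; yes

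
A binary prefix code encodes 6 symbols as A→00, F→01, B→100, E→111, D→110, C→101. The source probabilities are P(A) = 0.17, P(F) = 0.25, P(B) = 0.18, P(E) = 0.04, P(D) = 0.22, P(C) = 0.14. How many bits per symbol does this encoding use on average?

2.58 bits/symbol

L̄ = Σ pᵢ·ℓᵢ = 0.17·2 + 0.25·2 + 0.18·3 + 0.04·3 + 0.22·3 + 0.14·3 = 2.58 bits/symbol.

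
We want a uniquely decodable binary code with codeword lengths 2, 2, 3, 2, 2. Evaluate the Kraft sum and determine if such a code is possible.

1.125; no

With common denominator 2^3 = 8: Σ 2^(−ℓᵢ) = 2/8 + 2/8 + 1/8 + 2/8 + 2/8 = 9/8 = 1.125.
Kraft's inequality requires Σ ≤ 1; here Σ = 1.125 > 1, so no such prefix code exists.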